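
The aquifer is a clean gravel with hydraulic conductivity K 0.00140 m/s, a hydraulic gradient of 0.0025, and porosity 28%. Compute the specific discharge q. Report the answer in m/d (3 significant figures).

K = 0.00140 m/s × 86400 s/d = 121.0 m/d
Darcy flux q = K·i = 121.0 × 0.0025 = 0.3024 m/d

0.302 m/d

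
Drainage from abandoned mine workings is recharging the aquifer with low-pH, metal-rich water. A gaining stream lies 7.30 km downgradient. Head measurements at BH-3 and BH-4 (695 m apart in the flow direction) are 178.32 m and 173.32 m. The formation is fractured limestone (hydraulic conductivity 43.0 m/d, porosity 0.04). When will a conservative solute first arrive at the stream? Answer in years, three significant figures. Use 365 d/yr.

Hydraulic gradient i = (178.32 − 173.32) / 695 = 5.00 / 695 = 0.007194
Darcy flux q = K·i = 43.0 × 0.007194 = 0.3094 m/d
Seepage velocity v = q / n = 0.3094 / 0.04 = 7.734 m/d
L = 7.30 km = 7300 m
t = L / v = 7300 / 7.734 = 943.9 d
   = 943.9 / 365 = 2.59 yr

2.59 years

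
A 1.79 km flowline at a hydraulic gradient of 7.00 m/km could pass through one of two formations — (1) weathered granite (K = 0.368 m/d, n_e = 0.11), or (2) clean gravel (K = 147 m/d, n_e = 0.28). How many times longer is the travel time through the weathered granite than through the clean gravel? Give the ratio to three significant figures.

157

Unit 1 (weathered granite): v = 0.368×0.0070/0.11 = 0.02342 m/d, t = 1790/0.02342 = 76440 d
Unit 2 (clean gravel): v = 147×0.0070/0.28 = 3.675 m/d, t = 1790/3.675 = 487.1 d
t(weathered granite) / t(clean gravel) = 76440/487.1 = 157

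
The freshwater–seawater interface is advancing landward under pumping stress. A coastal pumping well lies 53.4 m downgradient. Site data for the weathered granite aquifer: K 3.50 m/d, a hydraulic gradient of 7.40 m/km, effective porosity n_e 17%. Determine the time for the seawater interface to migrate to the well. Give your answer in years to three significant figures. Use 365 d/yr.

0.960 years

Specific discharge q = 3.50 × 0.0074 = 0.02590 m/d
Average linear velocity = 0.02590 / 0.17 = 0.1524 m/d
t = L / v = 53.4 / 0.1524 = 350.5 d
   = 350.5 / 365 = 0.960 yr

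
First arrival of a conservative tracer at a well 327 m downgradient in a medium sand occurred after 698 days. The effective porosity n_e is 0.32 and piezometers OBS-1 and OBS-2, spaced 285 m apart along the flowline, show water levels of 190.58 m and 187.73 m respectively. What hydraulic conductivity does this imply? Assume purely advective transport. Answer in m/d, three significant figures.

Hydraulic gradient i = (190.58 − 187.73) / 285 = 2.85 / 285 = 0.01000
v = L / t = 327 / 698 = 0.4685 m/d
K = v · n / i = 0.4685 × 0.32 / 0.01000 = 15.0 m/d

15.0 m/d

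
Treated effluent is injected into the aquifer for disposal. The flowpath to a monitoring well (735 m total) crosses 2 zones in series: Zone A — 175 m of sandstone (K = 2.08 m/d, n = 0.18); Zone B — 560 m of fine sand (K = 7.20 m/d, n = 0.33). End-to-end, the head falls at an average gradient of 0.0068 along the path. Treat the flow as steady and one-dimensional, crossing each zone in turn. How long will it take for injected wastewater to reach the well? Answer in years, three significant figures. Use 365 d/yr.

19.2 years

Steady 1-D flow in series ⇒ the Darcy flux q is identical in every zone and the zone head losses add (resistances L/K in series).
Σ(L/K) = 175/2.08 + 560/7.20 = 84.13 + 77.78 = 161.9 d
K_eq = L_total / Σ(L/K) = 735 / 161.9 = 4.539 m/d
q = K_eq · i = 4.539 × 0.0068 = 0.03087 m/d (same in every zone)
Zone A: v = q/n = 0.03087/0.18 = 0.1715 m/d → t_A = 175/0.1715 = 1020 d
Zone B: v = q/n = 0.03087/0.33 = 0.09354 m/d → t_B = 560/0.09354 = 5987 d
Total t = 1020 + 5987 = 7007 d
   = 7007 / 365 = 19.2 yr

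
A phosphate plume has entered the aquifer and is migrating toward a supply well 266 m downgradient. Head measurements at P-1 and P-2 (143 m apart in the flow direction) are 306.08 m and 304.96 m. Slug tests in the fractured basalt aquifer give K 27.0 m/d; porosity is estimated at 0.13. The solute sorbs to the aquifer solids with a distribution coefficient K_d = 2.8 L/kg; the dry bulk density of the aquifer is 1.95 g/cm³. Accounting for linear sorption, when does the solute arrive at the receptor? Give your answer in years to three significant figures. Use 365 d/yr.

19.3 years

Hydraulic gradient i = (306.08 − 304.96) / 143 = 1.12 / 143 = 0.007832
Darcy flux q = K·i = 27.0 × 0.007832 = 0.2115 m/d
v_s = q/n_e = 0.2115/0.13 = 1.627 m/d
Retardation R = 1 + ρ_b·K_d/n = 1 + 1.95×2.8/0.13 = 43.00
Contaminant velocity v_c = v/R = 1.627/43.00 = 0.03783 m/d
t = L/v_c = 266/0.03783 = 7031 d
   = 7031/365 = 19.3 yr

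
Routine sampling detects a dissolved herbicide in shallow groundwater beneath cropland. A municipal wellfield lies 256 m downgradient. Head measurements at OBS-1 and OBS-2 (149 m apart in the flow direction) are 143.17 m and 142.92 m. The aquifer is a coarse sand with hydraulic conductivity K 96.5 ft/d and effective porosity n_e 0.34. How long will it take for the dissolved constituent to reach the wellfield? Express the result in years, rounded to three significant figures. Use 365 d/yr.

4.83 years

Hydraulic gradient i = (143.17 − 142.92) / 149 = 0.25 / 149 = 0.001678
K = 96.5 ft/d × 0.3048 = 29.41 m/d
Darcy flux q = K·i = 29.41 × 0.001678 = 0.04935 m/d
Average linear velocity = 0.04935 / 0.34 = 0.1452 m/d
t = L / v = 256 / 0.1452 = 1764 d
   = 1764 / 365 = 4.83 yr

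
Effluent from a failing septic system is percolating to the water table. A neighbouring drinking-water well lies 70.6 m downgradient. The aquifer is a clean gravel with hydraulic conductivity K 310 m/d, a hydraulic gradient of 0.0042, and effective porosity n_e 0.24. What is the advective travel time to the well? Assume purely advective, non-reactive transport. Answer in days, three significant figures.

q = Ki = 310 × 0.0042 = 1.302 m/d
v = Ki/n = 310·0.0042/0.24 = 5.425 m/d
t = L / v = 70.6 / 5.425 = 13.01 d

13.0 days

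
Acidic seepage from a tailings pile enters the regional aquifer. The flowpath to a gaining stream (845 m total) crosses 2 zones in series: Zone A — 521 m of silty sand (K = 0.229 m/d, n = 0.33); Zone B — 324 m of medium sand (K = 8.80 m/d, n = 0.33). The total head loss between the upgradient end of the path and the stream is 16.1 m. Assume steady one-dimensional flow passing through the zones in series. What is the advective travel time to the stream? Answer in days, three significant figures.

Steady 1-D flow in series ⇒ the Darcy flux q is identical in every zone and the zone head losses add (resistances L/K in series).
Σ(L/K) = 521/0.229 + 324/8.80 = 2275 + 36.82 = 2312 d
q = ΔH / Σ(L/K) = 16.1 / 2312 = 0.006964 m/d (same in every zone)
Zone A: v = q/n = 0.006964/0.33 = 0.02110 m/d → t_A = 521/0.02110 = 24690 d
Zone B: v = q/n = 0.006964/0.33 = 0.02110 m/d → t_B = 324/0.02110 = 15350 d
Total t = 24690 + 15350 = 40040 d

40000 days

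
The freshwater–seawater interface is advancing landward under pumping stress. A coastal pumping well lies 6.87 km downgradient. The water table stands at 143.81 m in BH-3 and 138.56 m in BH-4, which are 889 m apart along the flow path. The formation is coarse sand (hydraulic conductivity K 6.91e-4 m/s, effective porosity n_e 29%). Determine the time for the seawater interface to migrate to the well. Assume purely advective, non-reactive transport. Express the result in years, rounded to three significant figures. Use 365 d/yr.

Hydraulic gradient i = (143.81 − 138.56) / 889 = 5.25 / 889 = 0.005906
K = 6.91e-4 m/s × 86400 s/d = 59.70 m/d
Specific discharge q = 59.70 × 0.005906 = 0.3526 m/d
Average linear velocity = 0.3526 / 0.29 = 1.216 m/d
L = 6.87 km = 6870 m
t = L / v = 6870 / 1.216 = 5651 d
   = 5651 / 365 = 15.5 yr

15.5 years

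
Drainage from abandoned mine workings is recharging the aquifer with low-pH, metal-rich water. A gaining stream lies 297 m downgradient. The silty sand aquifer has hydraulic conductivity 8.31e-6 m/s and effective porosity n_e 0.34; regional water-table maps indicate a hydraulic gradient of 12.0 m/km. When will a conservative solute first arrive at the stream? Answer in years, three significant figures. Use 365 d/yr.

K = 8.31e-6 m/s × 86400 s/d = 0.7180 m/d
q = Ki = 0.7180 × 0.012 = 0.008616 m/d
v = Ki/n = 0.7180·0.012/0.34 = 0.02534 m/d
t = L / v = 297 / 0.02534 = 11720 d
   = 11720 / 365 = 32.1 yr

32.1 years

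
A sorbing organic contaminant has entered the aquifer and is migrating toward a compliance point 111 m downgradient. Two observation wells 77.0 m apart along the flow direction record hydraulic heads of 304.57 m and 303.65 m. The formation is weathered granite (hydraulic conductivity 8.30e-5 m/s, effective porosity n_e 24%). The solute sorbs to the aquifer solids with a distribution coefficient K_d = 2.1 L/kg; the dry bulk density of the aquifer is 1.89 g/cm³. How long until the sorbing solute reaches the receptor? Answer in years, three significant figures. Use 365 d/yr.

Hydraulic gradient i = (304.57 − 303.65) / 77.0 = 0.92 / 77.0 = 0.01195
K = 8.30e-5 m/s × 86400 s/d = 7.171 m/d
q = Ki = 7.171 × 0.01195 = 0.08568 m/d
Seepage velocity v = q / n = 0.08568 / 0.24 = 0.3570 m/d
Retardation R = 1 + ρ_b·K_d/n = 1 + 1.89×2.1/0.24 = 17.54
Contaminant velocity v_c = v/R = 0.3570/17.54 = 0.02036 m/d
t = L/v_c = 111/0.02036 = 5453 d
   = 5453/365 = 14.9 yr

14.9 years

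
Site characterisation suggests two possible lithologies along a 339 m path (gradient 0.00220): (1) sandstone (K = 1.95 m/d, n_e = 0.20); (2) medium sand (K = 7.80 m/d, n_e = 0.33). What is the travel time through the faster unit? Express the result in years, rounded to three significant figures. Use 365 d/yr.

Unit 1 (sandstone): v = 1.95×0.0022/0.20 = 0.02145 m/d, t = 339/0.02145 = 15800 d
Unit 2 (medium sand): v = 7.80×0.0022/0.33 = 0.05200 m/d, t = 339/0.05200 = 6519 d
Faster: 6519 d / 365 = 17.9 yr

17.9 years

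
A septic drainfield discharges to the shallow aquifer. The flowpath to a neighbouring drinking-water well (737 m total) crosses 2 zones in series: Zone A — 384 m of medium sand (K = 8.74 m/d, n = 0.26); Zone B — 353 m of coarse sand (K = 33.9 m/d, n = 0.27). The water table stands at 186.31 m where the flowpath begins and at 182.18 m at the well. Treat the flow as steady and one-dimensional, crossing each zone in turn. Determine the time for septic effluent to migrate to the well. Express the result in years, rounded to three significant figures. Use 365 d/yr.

Total head drop ΔH = 186.31 − 182.18 = 4.13 m
Steady 1-D flow in series ⇒ the Darcy flux q is identical in every zone and the zone head losses add (resistances L/K in series).
Σ(L/K) = 384/8.74 + 353/33.9 = 43.94 + 10.41 = 54.35 d
q = ΔH / Σ(L/K) = 4.13 / 54.35 = 0.07599 m/d (same in every zone)
Zone A: v = q/n = 0.07599/0.26 = 0.2923 m/d → t_A = 384/0.2923 = 1314 d
Zone B: v = q/n = 0.07599/0.27 = 0.2814 m/d → t_B = 353/0.2814 = 1254 d
Total t = 1314 + 1254 = 2568 d
   = 2568 / 365 = 7.04 yr

7.04 years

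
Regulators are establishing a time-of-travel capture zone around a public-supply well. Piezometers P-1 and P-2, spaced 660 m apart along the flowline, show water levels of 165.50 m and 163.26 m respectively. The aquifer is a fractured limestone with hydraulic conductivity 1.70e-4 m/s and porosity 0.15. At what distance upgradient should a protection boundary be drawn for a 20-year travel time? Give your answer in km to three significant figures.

2.43 km

Hydraulic gradient i = (165.50 − 163.26) / 660 = 2.24 / 660 = 0.003394
K = 1.70e-4 m/s × 86400 s/d = 14.69 m/d
q = Ki = 14.69 × 0.003394 = 0.04985 m/d
v_s = q/n_e = 0.04985/0.15 = 0.3323 m/d
T = 20 yr × 365 = 7300 d
L = v × T = 0.3323 × 7300 = 2426 m
   = 2.43 km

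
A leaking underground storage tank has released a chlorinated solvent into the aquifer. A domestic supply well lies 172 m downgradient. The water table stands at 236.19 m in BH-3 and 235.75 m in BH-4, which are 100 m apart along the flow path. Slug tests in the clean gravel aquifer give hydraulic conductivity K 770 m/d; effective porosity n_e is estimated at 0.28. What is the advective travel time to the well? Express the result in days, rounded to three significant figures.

Hydraulic gradient i = (236.19 − 235.75) / 100 = 0.44 / 100 = 0.004400
Specific discharge q = 770 × 0.004400 = 3.388 m/d
Average linear velocity = 3.388 / 0.28 = 12.10 m/d
t = L / v = 172 / 12.10 = 14.21 d

14.2 days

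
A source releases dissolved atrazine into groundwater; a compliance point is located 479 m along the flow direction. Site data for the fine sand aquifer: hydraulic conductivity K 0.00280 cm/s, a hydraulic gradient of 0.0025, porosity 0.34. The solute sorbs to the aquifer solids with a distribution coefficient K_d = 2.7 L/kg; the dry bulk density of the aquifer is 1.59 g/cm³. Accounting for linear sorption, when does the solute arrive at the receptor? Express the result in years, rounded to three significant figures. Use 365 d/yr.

1010 years

K = 0.00280 cm/s × 864 = 2.419 m/d
Specific discharge q = 2.419 × 0.0025 = 0.006048 m/d
v_s = q/n_e = 0.006048/0.34 = 0.01779 m/d
Retardation R = 1 + ρ_b·K_d/n = 1 + 1.59×2.7/0.34 = 13.63
Contaminant velocity v_c = v/R = 0.01779/13.63 = 0.001305 m/d
t = L/v_c = 479/0.001305 = 366900 d
   = 366900/365 = 1010 yr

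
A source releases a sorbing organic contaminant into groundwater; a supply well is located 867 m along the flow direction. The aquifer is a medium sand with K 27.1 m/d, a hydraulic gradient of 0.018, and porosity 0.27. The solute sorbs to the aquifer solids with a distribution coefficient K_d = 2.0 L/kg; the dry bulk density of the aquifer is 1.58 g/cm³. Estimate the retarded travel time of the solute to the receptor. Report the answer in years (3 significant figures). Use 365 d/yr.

16.7 years

Specific discharge q = 27.1 × 0.018 = 0.4878 m/d
Average linear velocity = 0.4878 / 0.27 = 1.807 m/d
Retardation R = 1 + ρ_b·K_d/n = 1 + 1.58×2.0/0.27 = 12.70
Contaminant velocity v_c = v/R = 1.807/12.70 = 0.1422 m/d
t = L/v_c = 867/0.1422 = 6096 d
   = 6096/365 = 16.7 yr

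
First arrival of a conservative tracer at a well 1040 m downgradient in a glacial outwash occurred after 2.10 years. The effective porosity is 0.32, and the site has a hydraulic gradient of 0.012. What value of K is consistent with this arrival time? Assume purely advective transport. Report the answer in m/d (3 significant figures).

36.2 m/d

t = 2.10 years = 766.5 d
v = L / t = 1040 / 766.5 = 1.357 m/d
K = v · n / i = 1.357 × 0.32 / 0.012 = 36.2 m/d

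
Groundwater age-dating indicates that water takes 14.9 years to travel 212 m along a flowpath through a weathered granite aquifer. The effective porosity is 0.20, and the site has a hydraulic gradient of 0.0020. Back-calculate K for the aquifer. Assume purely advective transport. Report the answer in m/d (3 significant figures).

3.90 m/d

t = 14.9 years = 5439 d
v = L / t = 212 / 5439 = 0.03898 m/d
K = v · n / i = 0.03898 × 0.20 / 0.0020 = 3.90 m/d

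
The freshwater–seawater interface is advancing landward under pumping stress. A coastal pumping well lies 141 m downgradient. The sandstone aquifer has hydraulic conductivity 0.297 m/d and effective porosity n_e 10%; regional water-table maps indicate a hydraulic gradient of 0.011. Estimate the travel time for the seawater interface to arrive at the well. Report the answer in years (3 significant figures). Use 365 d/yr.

Specific discharge q = 0.297 × 0.011 = 0.003267 m/d
v = Ki/n = 0.297·0.011/0.10 = 0.03267 m/d
t = L / v = 141 / 0.03267 = 4316 d
   = 4316 / 365 = 11.8 yr

11.8 years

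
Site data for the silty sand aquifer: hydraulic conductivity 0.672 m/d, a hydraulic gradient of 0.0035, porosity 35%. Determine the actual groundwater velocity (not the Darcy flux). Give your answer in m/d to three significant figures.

0.00672 m/d

q = Ki = 0.672 × 0.0035 = 0.002352 m/d
Seepage velocity v = q / n = 0.002352 / 0.35 = 0.006720 m/d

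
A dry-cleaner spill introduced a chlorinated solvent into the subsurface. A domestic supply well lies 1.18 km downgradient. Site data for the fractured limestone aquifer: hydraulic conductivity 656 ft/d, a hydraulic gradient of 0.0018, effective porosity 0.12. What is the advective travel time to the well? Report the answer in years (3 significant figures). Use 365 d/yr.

1.08 years

K = 656 ft/d × 0.3048 = 199.9 m/d
q = Ki = 199.9 × 0.0018 = 0.3599 m/d
v = Ki/n = 199.9·0.0018/0.12 = 2.999 m/d
L = 1.18 km = 1180 m
t = L / v = 1180 / 2.999 = 393.4 d
   = 393.4 / 365 = 1.08 yr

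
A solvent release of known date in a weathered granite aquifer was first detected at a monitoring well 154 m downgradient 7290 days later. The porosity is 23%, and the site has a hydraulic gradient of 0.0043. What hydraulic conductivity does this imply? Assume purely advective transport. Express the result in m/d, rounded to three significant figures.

1.13 m/d

v = L / t = 154 / 7290 = 0.02112 m/d
K = v · n / i = 0.02112 × 0.23 / 0.0043 = 1.13 m/d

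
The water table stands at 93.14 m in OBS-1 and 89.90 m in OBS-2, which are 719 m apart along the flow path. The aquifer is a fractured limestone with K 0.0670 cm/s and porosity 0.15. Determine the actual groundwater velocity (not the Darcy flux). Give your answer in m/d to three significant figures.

1.74 m/d

Hydraulic gradient i = (93.14 − 89.90) / 719 = 3.24 / 719 = 0.004506
K = 0.0670 cm/s × 864 = 57.89 m/d
Darcy flux q = K·i = 57.89 × 0.004506 = 0.2609 m/d
Seepage velocity v = q / n = 0.2609 / 0.15 = 1.739 m/d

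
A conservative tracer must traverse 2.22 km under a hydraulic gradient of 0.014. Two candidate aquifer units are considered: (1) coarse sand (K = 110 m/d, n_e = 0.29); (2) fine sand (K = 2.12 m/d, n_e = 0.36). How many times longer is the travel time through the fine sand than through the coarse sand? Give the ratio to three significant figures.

64.4

Unit 1 (coarse sand): v = 110×0.014/0.29 = 5.310 m/d, t = 2220/5.310 = 418.1 d
Unit 2 (fine sand): v = 2.12×0.014/0.36 = 0.08244 m/d, t = 2220/0.08244 = 26930 d
t(fine sand) / t(coarse sand) = 26930/418.1 = 64.4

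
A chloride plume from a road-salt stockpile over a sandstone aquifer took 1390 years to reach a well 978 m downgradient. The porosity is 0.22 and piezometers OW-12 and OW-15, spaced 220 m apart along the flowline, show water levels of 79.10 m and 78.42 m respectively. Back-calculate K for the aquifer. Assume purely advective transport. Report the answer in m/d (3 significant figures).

Hydraulic gradient i = (79.10 − 78.42) / 220 = 0.68 / 220 = 0.003091
t = 1390 years = 507400 d
v = L / t = 978 / 507400 = 0.001928 m/d
K = v · n / i = 0.001928 × 0.22 / 0.003091 = 0.137 m/d

0.137 m/d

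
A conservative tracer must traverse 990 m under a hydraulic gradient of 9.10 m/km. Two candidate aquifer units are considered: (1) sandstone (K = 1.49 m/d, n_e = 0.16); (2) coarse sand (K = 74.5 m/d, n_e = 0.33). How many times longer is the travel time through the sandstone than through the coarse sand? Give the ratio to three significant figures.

24.2

Unit 1 (sandstone): v = 1.49×0.0091/0.16 = 0.08474 m/d, t = 990/0.08474 = 11680 d
Unit 2 (coarse sand): v = 74.5×0.0091/0.33 = 2.054 m/d, t = 990/2.054 = 481.9 d
t(sandstone) / t(coarse sand) = 11680/481.9 = 24.2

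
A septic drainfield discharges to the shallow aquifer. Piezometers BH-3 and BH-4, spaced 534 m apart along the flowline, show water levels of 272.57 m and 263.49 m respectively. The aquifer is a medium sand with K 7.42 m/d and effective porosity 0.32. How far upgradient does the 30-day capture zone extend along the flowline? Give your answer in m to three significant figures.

11.8 m

Hydraulic gradient i = (272.57 − 263.49) / 534 = 9.08 / 534 = 0.01700
Specific discharge q = 7.42 × 0.01700 = 0.1262 m/d
Average linear velocity = 0.1262 / 0.32 = 0.3943 m/d
L = v × T = 0.3943 × 30 = 11.83 m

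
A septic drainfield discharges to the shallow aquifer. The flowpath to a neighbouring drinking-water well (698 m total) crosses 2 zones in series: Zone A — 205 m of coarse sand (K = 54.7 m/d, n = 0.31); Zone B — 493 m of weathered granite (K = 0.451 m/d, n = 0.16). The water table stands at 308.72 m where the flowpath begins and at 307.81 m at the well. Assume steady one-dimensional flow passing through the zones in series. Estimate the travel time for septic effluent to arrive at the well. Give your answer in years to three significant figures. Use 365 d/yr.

Total head drop ΔH = 308.72 − 307.81 = 0.91 m
Steady 1-D flow in series ⇒ the Darcy flux q is identical in every zone and the zone head losses add (resistances L/K in series).
Σ(L/K) = 205/54.7 + 493/0.451 = 3.748 + 1093 = 1097 d
q = ΔH / Σ(L/K) = 0.91 / 1097 = 8.296e-4 m/d (same in every zone)
Zone A: v = q/n = 8.296e-4/0.31 = 0.002676 m/d → t_A = 205/0.002676 = 76600 d
Zone B: v = q/n = 8.296e-4/0.16 = 0.005185 m/d → t_B = 493/0.005185 = 95080 d
Total t = 76600 + 95080 = 171700 d
   = 171700 / 365 = 470 yr

470 years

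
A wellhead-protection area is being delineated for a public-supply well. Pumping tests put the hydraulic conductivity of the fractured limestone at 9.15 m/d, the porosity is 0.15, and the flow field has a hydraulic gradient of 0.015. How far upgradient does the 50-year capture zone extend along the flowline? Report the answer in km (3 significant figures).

q = Ki = 9.15 × 0.015 = 0.1373 m/d
v_s = q/n_e = 0.1373/0.15 = 0.9150 m/d
T = 50 yr × 365 = 18250 d
L = v × T = 0.9150 × 18250 = 16700 m
   = 16.7 km

16.7 km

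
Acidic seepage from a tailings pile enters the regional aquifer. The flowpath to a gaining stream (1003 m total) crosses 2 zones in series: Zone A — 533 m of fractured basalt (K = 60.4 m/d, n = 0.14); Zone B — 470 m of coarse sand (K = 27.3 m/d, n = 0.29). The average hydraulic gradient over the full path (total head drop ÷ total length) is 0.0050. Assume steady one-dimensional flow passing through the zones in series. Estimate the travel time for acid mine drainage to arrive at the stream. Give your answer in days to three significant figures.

1100 days

Continuity: the same q passes through each zone, so ΔH = q·Σ(L_j/K_j) — the zones act as resistances in series.
Σ(L/K) = 533/60.4 + 470/27.3 = 8.825 + 17.22 = 26.04 d
K_eq = L_total / Σ(L/K) = 1003 / 26.04 = 38.52 m/d
q = K_eq · i = 38.52 × 0.0050 = 0.1926 m/d (same in every zone)
Zone A: v = q/n = 0.1926/0.14 = 1.376 m/d → t_A = 533/1.376 = 387.5 d
Zone B: v = q/n = 0.1926/0.29 = 0.6641 m/d → t_B = 470/0.6641 = 707.7 d
Total t = 387.5 + 707.7 = 1095 d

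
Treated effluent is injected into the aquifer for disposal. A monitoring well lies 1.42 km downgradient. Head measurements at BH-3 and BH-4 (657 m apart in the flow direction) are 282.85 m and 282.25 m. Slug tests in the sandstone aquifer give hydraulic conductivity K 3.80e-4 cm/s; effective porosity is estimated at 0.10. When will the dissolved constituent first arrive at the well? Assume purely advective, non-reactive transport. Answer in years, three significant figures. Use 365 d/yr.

Hydraulic gradient i = (282.85 − 282.25) / 657 = 0.60 / 657 = 9.132e-4
K = 3.80e-4 cm/s × 864 = 0.3283 m/d
q = Ki = 0.3283 × 9.132e-4 = 2.998e-4 m/d
Average linear velocity = 2.998e-4 / 0.10 = 0.002998 m/d
L = 1.42 km = 1420 m
t = L / v = 1420 / 0.002998 = 473600 d
   = 473600 / 365 = 1300 yr

1300 years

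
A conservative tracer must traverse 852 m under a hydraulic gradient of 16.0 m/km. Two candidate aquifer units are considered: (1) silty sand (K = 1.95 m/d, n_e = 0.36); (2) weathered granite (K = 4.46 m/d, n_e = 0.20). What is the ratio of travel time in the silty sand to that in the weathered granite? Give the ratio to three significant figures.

4.12

Unit 1 (silty sand): v = 1.95×0.016/0.36 = 0.08667 m/d, t = 852/0.08667 = 9831 d
Unit 2 (weathered granite): v = 4.46×0.016/0.20 = 0.3568 m/d, t = 852/0.3568 = 2388 d
t(silty sand) / t(weathered granite) = 9831/2388 = 4.12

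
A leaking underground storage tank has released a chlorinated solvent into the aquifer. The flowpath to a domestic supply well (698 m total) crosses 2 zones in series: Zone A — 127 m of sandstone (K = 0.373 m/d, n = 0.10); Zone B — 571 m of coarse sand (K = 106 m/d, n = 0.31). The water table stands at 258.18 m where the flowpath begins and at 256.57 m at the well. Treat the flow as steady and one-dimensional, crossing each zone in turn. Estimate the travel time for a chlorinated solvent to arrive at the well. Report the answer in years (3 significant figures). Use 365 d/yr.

Total head drop ΔH = 258.18 − 256.57 = 1.61 m
Steady 1-D flow in series ⇒ the Darcy flux q is identical in every zone and the zone head losses add (resistances L/K in series).
Σ(L/K) = 127/0.373 + 571/106 = 340.5 + 5.387 = 345.9 d
q = ΔH / Σ(L/K) = 1.61 / 345.9 = 0.004655 m/d (same in every zone)
Zone A: v = q/n = 0.004655/0.10 = 0.04655 m/d → t_A = 127/0.04655 = 2728 d
Zone B: v = q/n = 0.004655/0.31 = 0.01502 m/d → t_B = 571/0.01502 = 38030 d
Total t = 2728 + 38030 = 40750 d
   = 40750 / 365 = 112 yr

112 years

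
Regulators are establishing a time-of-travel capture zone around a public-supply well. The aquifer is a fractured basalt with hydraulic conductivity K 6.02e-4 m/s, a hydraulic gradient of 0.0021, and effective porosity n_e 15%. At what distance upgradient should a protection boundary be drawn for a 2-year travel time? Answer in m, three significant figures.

532 m

K = 6.02e-4 m/s × 86400 s/d = 52.01 m/d
q = Ki = 52.01 × 0.0021 = 0.1092 m/d
Average linear velocity = 0.1092 / 0.15 = 0.7282 m/d
T = 2 yr × 365 = 730 d
L = v × T = 0.7282 × 730 = 531.6 m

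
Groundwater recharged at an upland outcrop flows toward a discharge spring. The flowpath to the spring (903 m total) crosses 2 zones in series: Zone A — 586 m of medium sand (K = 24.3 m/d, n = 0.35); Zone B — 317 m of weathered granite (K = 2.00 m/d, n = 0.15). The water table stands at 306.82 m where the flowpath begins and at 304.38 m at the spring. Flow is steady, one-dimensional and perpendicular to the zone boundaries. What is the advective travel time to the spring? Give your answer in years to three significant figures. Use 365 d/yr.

Total head drop ΔH = 306.82 − 304.38 = 2.44 m
Continuity: the same q passes through each zone, so ΔH = q·Σ(L_j/K_j) — the zones act as resistances in series.
Σ(L/K) = 586/24.3 + 317/2.00 = 24.12 + 158.5 = 182.6 d
q = ΔH / Σ(L/K) = 2.44 / 182.6 = 0.01336 m/d (same in every zone)
Zone A: v = q/n = 0.01336/0.35 = 0.03818 m/d → t_A = 586/0.03818 = 15350 d
Zone B: v = q/n = 0.01336/0.15 = 0.08908 m/d → t_B = 317/0.08908 = 3559 d
Total t = 15350 + 3559 = 18910 d
   = 18910 / 365 = 51.8 yr

51.8 years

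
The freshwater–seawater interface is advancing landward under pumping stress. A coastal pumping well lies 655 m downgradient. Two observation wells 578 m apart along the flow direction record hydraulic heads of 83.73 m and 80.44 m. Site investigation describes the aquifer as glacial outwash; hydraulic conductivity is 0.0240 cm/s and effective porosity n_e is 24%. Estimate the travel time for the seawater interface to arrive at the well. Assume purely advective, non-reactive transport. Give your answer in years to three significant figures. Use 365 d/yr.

Hydraulic gradient i = (83.73 − 80.44) / 578 = 3.29 / 578 = 0.005692
K = 0.0240 cm/s × 864 = 20.74 m/d
Specific discharge q = 20.74 × 0.005692 = 0.1180 m/d
v = Ki/n = 20.74·0.005692/0.24 = 0.4918 m/d
t = L / v = 655 / 0.4918 = 1332 d
   = 1332 / 365 = 3.65 yr

3.65 years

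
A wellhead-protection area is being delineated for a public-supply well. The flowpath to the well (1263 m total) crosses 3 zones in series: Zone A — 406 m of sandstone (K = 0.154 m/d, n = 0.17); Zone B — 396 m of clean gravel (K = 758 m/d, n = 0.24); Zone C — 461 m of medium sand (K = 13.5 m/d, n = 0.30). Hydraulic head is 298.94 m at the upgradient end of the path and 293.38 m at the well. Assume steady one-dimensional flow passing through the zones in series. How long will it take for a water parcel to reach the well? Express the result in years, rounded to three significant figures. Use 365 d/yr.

Total head drop ΔH = 298.94 − 293.38 = 5.56 m
Continuity: the same q passes through each zone, so ΔH = q·Σ(L_j/K_j) — the zones act as resistances in series.
Σ(L/K) = 406/0.154 + 396/758 + 461/13.5 = 2636 + 0.5224 + 34.15 = 2671 d
q = ΔH / Σ(L/K) = 5.56 / 2671 = 0.002082 m/d (same in every zone)
Zone A: v = q/n = 0.002082/0.17 = 0.01224 m/d → t_A = 406/0.01224 = 33160 d
Zone B: v = q/n = 0.002082/0.24 = 0.008673 m/d → t_B = 396/0.008673 = 45660 d
Zone C: v = q/n = 0.002082/0.30 = 0.006939 m/d → t_C = 461/0.006939 = 66440 d
Total t = 33160 + 45660 + 66440 = 145300 d
   = 145300 / 365 = 398 yr

398 years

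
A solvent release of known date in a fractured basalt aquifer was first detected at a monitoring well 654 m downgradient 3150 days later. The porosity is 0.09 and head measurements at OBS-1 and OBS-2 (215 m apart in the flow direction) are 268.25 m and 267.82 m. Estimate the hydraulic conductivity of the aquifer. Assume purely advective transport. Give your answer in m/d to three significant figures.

Hydraulic gradient i = (268.25 − 267.82) / 215 = 0.43 / 215 = 0.002000
v = L / t = 654 / 3150 = 0.2076 m/d
K = v · n / i = 0.2076 × 0.09 / 0.002000 = 9.34 m/d

9.34 m/d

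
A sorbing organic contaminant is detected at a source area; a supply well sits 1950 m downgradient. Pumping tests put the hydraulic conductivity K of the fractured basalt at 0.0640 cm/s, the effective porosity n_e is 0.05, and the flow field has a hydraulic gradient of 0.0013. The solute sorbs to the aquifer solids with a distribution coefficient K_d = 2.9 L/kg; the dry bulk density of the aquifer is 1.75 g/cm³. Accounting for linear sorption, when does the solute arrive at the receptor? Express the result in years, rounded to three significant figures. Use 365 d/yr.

381 years

K = 0.0640 cm/s × 864 = 55.30 m/d
Darcy flux q = K·i = 55.30 × 0.0013 = 0.07188 m/d
Seepage velocity v = q / n = 0.07188 / 0.05 = 1.438 m/d
Retardation R = 1 + ρ_b·K_d/n = 1 + 1.75×2.9/0.05 = 102.5
Contaminant velocity v_c = v/R = 1.438/102.5 = 0.01403 m/d
t = L/v_c = 1950/0.01403 = 139000 d
   = 139000/365 = 381 yr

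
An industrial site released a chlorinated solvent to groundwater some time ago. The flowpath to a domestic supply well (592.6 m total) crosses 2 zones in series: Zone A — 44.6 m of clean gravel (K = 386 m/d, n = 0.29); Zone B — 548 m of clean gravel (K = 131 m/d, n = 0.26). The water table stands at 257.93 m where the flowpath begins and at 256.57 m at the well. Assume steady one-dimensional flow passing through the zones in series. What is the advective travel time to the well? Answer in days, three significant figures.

491 days

Total head drop ΔH = 257.93 − 256.57 = 1.36 m
Continuity: the same q passes through each zone, so ΔH = q·Σ(L_j/K_j) — the zones act as resistances in series.
Σ(L/K) = 44.6/386 + 548/131 = 0.1155 + 4.183 = 4.299 d
q = ΔH / Σ(L/K) = 1.36 / 4.299 = 0.3164 m/d (same in every zone)
Zone A: v = q/n = 0.3164/0.29 = 1.091 m/d → t_A = 44.6/1.091 = 40.88 d
Zone B: v = q/n = 0.3164/0.26 = 1.217 m/d → t_B = 548/1.217 = 450.4 d
Total t = 40.88 + 450.4 = 491.2 d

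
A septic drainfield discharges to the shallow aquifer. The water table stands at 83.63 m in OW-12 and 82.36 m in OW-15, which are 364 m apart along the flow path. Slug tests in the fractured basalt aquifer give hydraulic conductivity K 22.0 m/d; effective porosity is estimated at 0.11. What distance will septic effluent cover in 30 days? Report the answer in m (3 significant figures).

20.9 m

Hydraulic gradient i = (83.63 − 82.36) / 364 = 1.27 / 364 = 0.003489
Specific discharge q = 22.0 × 0.003489 = 0.07676 m/d
Seepage velocity v = q / n = 0.07676 / 0.11 = 0.6978 m/d
L = v × T = 0.6978 × 30 = 20.93 m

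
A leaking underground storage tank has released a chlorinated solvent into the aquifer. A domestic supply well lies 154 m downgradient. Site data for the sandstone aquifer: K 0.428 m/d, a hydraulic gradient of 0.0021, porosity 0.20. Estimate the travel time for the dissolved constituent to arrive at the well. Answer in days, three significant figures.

34300 days

Darcy flux q = K·i = 0.428 × 0.0021 = 8.988e-4 m/d
Seepage velocity v = q / n = 8.988e-4 / 0.20 = 0.004494 m/d
t = L / v = 154 / 0.004494 = 34270 d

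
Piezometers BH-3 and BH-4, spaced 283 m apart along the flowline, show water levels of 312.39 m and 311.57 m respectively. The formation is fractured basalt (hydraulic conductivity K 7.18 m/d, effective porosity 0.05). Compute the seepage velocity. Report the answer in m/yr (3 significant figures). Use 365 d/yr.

152 m/yr

Hydraulic gradient i = (312.39 − 311.57) / 283 = 0.82 / 283 = 0.002898
q = Ki = 7.18 × 0.002898 = 0.02080 m/d
Average linear velocity = 0.02080 / 0.05 = 0.4161 m/d
   = 0.4161 × 365 = 152 m/yr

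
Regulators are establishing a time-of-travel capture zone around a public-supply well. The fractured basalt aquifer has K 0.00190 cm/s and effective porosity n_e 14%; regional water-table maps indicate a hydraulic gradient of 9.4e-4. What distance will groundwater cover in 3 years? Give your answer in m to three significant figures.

K = 0.00190 cm/s × 864 = 1.642 m/d
Darcy flux q = K·i = 1.642 × 9.4e-4 = 0.001543 m/d
Average linear velocity = 0.001543 / 0.14 = 0.01102 m/d
T = 3 yr × 365 = 1095 d
L = v × T = 0.01102 × 1095 = 12.07 m

12.1 m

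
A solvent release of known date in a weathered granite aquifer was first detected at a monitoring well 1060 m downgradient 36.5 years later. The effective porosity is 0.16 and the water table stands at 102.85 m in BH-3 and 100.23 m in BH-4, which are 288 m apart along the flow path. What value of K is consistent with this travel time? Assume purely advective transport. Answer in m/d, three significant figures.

1.40 m/d

Hydraulic gradient i = (102.85 − 100.23) / 288 = 2.62 / 288 = 0.009097
t = 36.5 years = 13320 d
v = L / t = 1060 / 13320 = 0.07956 m/d
K = v · n / i = 0.07956 × 0.16 / 0.009097 = 1.40 m/d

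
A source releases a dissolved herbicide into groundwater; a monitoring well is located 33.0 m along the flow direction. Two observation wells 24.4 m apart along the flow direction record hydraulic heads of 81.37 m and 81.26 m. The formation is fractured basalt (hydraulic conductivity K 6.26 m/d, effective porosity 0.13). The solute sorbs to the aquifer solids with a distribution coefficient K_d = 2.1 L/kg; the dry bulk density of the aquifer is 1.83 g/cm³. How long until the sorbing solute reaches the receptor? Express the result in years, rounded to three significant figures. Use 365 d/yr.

Hydraulic gradient i = (81.37 − 81.26) / 24.4 = 0.11 / 24.4 = 0.004508
Darcy flux q = K·i = 6.26 × 0.004508 = 0.02822 m/d
Seepage velocity v = q / n = 0.02822 / 0.13 = 0.2171 m/d
Retardation R = 1 + ρ_b·K_d/n = 1 + 1.83×2.1/0.13 = 30.56
Contaminant velocity v_c = v/R = 0.2171/30.56 = 0.007103 m/d
t = L/v_c = 33.0/0.007103 = 4646 d
   = 4646/365 = 12.7 yr

12.7 years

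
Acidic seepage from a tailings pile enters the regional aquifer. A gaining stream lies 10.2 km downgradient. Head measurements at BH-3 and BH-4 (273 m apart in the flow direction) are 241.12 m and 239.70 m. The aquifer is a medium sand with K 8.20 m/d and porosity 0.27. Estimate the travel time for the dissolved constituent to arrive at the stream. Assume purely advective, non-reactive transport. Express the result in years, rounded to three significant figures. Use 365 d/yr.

177 years

Hydraulic gradient i = (241.12 − 239.70) / 273 = 1.42 / 273 = 0.005201
Darcy flux q = K·i = 8.20 × 0.005201 = 0.04265 m/d
v_s = q/n_e = 0.04265/0.27 = 0.1580 m/d
L = 10.2 km = 10200 m
t = L / v = 10200 / 0.1580 = 64570 d
   = 64570 / 365 = 177 yr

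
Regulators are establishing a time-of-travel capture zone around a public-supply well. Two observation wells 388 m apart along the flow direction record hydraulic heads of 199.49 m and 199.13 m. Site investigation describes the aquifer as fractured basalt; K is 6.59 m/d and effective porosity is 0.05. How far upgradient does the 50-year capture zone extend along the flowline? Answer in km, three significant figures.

2.23 km

Hydraulic gradient i = (199.49 − 199.13) / 388 = 0.36 / 388 = 9.278e-4
q = Ki = 6.59 × 9.278e-4 = 0.006114 m/d
v_s = q/n_e = 0.006114/0.05 = 0.1223 m/d
T = 50 yr × 365 = 18250 d
L = v × T = 0.1223 × 18250 = 2232 m
   = 2.23 km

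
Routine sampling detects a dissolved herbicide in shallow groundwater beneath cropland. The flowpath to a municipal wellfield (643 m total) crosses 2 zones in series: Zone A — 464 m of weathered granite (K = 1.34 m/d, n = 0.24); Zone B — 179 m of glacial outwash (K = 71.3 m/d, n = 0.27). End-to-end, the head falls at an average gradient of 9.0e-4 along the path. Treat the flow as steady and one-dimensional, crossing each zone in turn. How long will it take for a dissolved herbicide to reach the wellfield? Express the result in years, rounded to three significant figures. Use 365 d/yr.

Continuity: the same q passes through each zone, so ΔH = q·Σ(L_j/K_j) — the zones act as resistances in series.
Σ(L/K) = 464/1.34 + 179/71.3 = 346.3 + 2.511 = 348.8 d
K_eq = L_total / Σ(L/K) = 643 / 348.8 = 1.844 m/d
q = K_eq · i = 1.844 × 9.0e-4 = 0.001659 m/d (same in every zone)
Zone A: v = q/n = 0.001659/0.24 = 0.006913 m/d → t_A = 464/0.006913 = 67120 d
Zone B: v = q/n = 0.001659/0.27 = 0.006145 m/d → t_B = 179/0.006145 = 29130 d
Total t = 67120 + 29130 = 96240 d
   = 96240 / 365 = 264 yr

264 years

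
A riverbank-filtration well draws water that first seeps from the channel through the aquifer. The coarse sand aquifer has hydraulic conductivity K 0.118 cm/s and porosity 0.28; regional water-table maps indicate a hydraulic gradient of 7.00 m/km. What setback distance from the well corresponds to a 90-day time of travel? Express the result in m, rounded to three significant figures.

K = 0.118 cm/s × 864 = 102.0 m/d
q = Ki = 102.0 × 0.0070 = 0.7137 m/d
v_s = q/n_e = 0.7137/0.28 = 2.549 m/d
L = v × T = 2.549 × 90 = 229.4 m

229 m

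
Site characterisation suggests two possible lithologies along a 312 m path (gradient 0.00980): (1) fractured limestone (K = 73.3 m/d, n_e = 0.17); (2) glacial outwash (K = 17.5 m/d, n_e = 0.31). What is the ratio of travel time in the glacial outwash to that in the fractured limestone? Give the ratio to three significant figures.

Unit 1 (fractured limestone): v = 73.3×0.0098/0.17 = 4.226 m/d, t = 312/4.226 = 73.84 d
Unit 2 (glacial outwash): v = 17.5×0.0098/0.31 = 0.5532 m/d, t = 312/0.5532 = 564.0 d
t(glacial outwash) / t(fractured limestone) = 564.0/73.84 = 7.64

7.64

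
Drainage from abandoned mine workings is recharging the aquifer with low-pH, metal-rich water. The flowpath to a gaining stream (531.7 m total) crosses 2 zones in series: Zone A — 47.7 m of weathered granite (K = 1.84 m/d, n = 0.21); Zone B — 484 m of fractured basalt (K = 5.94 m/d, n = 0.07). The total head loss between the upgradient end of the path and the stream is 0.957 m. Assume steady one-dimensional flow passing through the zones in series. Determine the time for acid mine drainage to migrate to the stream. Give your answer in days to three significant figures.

Continuity: the same q passes through each zone, so ΔH = q·Σ(L_j/K_j) — the zones act as resistances in series.
Σ(L/K) = 47.7/1.84 + 484/5.94 = 25.92 + 81.48 = 107.4 d
q = ΔH / Σ(L/K) = 0.957 / 107.4 = 0.008910 m/d (same in every zone)
Zone A: v = q/n = 0.008910/0.21 = 0.04243 m/d → t_A = 47.7/0.04243 = 1124 d
Zone B: v = q/n = 0.008910/0.07 = 0.1273 m/d → t_B = 484/0.1273 = 3802 d
Total t = 1124 + 3802 = 4927 d

4930 days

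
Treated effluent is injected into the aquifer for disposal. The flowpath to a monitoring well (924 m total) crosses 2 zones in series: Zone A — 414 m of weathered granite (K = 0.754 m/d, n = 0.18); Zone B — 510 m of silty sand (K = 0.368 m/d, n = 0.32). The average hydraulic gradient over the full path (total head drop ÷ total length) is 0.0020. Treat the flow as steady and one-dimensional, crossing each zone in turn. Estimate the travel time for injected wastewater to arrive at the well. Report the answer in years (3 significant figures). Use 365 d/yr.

Steady 1-D flow in series ⇒ the Darcy flux q is identical in every zone and the zone head losses add (resistances L/K in series).
Σ(L/K) = 414/0.754 + 510/0.368 = 549.1 + 1386 = 1935 d
K_eq = L_total / Σ(L/K) = 924 / 1935 = 0.4775 m/d
q = K_eq · i = 0.4775 × 0.0020 = 9.551e-4 m/d (same in every zone)
Zone A: v = q/n = 9.551e-4/0.18 = 0.005306 m/d → t_A = 414/0.005306 = 78030 d
Zone B: v = q/n = 9.551e-4/0.32 = 0.002985 m/d → t_B = 510/0.002985 = 170900 d
Total t = 78030 + 170900 = 248900 d
   = 248900 / 365 = 682 yr

682 years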